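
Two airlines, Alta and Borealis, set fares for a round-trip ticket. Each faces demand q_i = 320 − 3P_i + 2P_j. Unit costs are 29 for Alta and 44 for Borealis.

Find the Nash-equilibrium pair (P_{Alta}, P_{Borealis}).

Alta's profit: π = (P_{Alta} − 29)(320 − 3P_{Alta} + 2P_{Borealis}).
∂π/∂P_{Alta} = 407 − 6P_{Alta} + 2P_{Borealis} = 0 ⇒ P_{Alta} = 407/6 + (1/3)P_{Borealis}.
Similarly P_{Borealis} = 226/3 + (1/3)P_{Alta}.
Plugging P_{Borealis} into Alta's best response: P_{Alta} = 407/6 + (1/3)(226/3 + (1/3)P_{Alta}) ⇒ (8/9)P_{Alta} = 1673/18, so P_{Alta} = 104.5625.
Then P_{Borealis} = 226/3 + (1/3)·104.5625 = 110.1875.

104.5625, 110.1875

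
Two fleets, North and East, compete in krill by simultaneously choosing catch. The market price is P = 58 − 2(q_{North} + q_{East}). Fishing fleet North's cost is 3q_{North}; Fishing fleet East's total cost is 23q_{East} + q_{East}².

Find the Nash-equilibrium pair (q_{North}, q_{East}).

13, 1.5

Fishing fleet North's profit: π = q_{North}(58 − 2(q_{North} + q_{East})) − 3q_{North}.
∂π/∂q_{North} = 55 − 4q_{North} − 2q_{East} = 0, so q_{North} = 13.75 − 0.5q_{East}.
For East: ∂π/∂q_{East} = 35 − 6q_{East} − 2q_{North} = 0 ⇒ q_{East} = 35/6 − (1/3)q_{North}.
Substituting the second reaction function into the first: q_{North} = 13.75 − 0.5(35/6 − (1/3)q_{North}), which gives (5/6)q_{North} = 65/6 ⇒ q_{North} = 13.
Then q_{East} = 35/6 − (1/3)·13 = 1.5.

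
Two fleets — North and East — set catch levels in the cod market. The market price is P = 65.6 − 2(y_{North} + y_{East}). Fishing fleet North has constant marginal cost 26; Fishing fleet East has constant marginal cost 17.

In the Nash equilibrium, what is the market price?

36.2

Fishing fleet North's profit: π = y_{North}(65.6 − 2(y_{North} + y_{East})) − 26y_{North}.
∂π/∂y_{North} = 39.6 − 4y_{North} − 2y_{East} = 0, so y_{North} = 9.9 − 0.5y_{East}.
By the same steps for East: y_{East} = 12.15 − 0.5y_{North}.
Substituting the second reaction function into the first: y_{North} = 9.9 − 0.5(12.15 − 0.5y_{North}), which gives 0.75y_{North} = 3.825 ⇒ y_{North} = 5.1.
Then y_{East} = 12.15 − 0.5·5.1 = 9.6.
Equilibrium price: P = 65.6 − 2·14.7 = 36.2.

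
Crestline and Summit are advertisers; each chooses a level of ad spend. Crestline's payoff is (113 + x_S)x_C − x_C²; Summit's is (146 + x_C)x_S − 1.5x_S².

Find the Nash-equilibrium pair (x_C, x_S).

97, 81

Expanding Crestline's payoff: 113x_C + x_Sx_C − x_C².
∂π/∂x_C = 113 + x_S − 2x_C = 0, so x_C = 56.5 + 0.5x_S.
Likewise for Summit: x_S = 146/3 + (1/3)x_C.
Solving the two reaction functions simultaneously: (1 − (0.5)(1/3))x_C = 56.5 + 0.5·(146/3), so (5/6)x_C = 485/6 and x_C = 97.
Then x_S = 146/3 + (1/3)·97 = 81.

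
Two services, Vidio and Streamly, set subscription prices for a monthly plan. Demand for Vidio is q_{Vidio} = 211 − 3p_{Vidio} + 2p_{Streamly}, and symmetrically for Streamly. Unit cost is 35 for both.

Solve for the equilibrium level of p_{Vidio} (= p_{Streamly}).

Vidio's profit: π = (p_{Vidio} − 35)(211 − 3p_{Vidio} + 2p_{Streamly}).
∂π/∂p_{Vidio} = 316 − 6p_{Vidio} + 2p_{Streamly} = 0 ⇒ p_{Vidio} = 158/3 + (1/3)p_{Streamly}.
By symmetry p_{Streamly} = p_{Vidio}; substituting into the reaction function, (2/3)p_{Vidio} = 158/3 and p_{Vidio} = 79.

79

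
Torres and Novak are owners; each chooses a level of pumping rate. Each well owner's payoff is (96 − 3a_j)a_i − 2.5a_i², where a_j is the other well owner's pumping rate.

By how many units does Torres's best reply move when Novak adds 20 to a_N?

-12

Torres's payoff is (96 − 3a_N)a_T − 2.5a_T².
∂π/∂a_T = 96 − 3a_N − 5a_T = 0, so a_T = 19.2 − 0.6a_N.
The reaction-function slope is −0.6, so a 20-unit rise in a_N moves a_T by −0.6 × 20 = −12. Torres's best response falls — the actions are strategic substitutes.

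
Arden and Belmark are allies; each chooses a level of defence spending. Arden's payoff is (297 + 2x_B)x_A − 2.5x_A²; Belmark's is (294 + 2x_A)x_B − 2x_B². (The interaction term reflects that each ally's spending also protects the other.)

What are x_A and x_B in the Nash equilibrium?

111, 129

Expanding Arden's payoff: 297x_A + 2x_Bx_A − 2.5x_A².
∂π/∂x_A = 297 + 2x_B − 5x_A = 0, so x_A = 59.4 + 0.4x_B.
Likewise for Belmark: x_B = 73.5 + 0.5x_A.
Solving the two reaction functions simultaneously: (1 − (0.4)(0.5))x_A = 59.4 + 0.4·73.5, so 0.8x_A = 88.8 and x_A = 111.
Then x_B = 73.5 + 0.5·111 = 129.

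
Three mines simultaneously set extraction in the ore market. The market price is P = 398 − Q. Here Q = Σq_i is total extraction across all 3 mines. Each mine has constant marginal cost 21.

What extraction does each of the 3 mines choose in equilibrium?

A representative mine's profit is π_i = q_i(398 − Q) − 21q_i, with Q = q_i + Σ_{j≠i} q_j.
First-order condition: 377 − 2q_i − Σ_{j≠i} q_j = 0.
With identical mines, set every q_j = q: then 377 − 2q − 2q = 0, i.e. q = 377/4 = 94.25.

94.25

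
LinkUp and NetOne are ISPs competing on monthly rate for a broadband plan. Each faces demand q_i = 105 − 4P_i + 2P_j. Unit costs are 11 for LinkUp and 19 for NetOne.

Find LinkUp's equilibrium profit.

LinkUp's profit: π = (P_{LinkUp} − 11)(105 − 4P_{LinkUp} + 2P_{NetOne}).
∂π/∂P_{LinkUp} = 149 − 8P_{LinkUp} + 2P_{NetOne} = 0 ⇒ P_{LinkUp} = 18.625 + 0.25P_{NetOne}.
Similarly P_{NetOne} = 22.625 + 0.25P_{LinkUp}.
Substituting the second reaction function into the first: P_{LinkUp} = 18.625 + 0.25(22.625 + 0.25P_{LinkUp}), which gives 0.9375P_{LinkUp} = 777/32 ⇒ P_{LinkUp} = 25.9.
Then P_{NetOne} = 22.625 + 0.25·25.9 = 29.1.
q_{LinkUp} = 105 − 4·25.9 + 2·29.1 = 59.6.
Profit = (25.9 − 11)·59.6 = 888.04.

888.04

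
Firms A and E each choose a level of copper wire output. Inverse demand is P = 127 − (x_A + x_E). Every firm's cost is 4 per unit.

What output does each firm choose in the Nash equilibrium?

41

Firm A's profit: π = x_A(127 − (x_A + x_E)) − 4x_A.
∂π/∂x_A = 123 − 2x_A − x_E = 0, so x_A = 61.5 − 0.5x_E.
The game is symmetric, so in equilibrium x_E = x_A: the reaction function gives 1.5x_A = 61.5, hence x_A = 41.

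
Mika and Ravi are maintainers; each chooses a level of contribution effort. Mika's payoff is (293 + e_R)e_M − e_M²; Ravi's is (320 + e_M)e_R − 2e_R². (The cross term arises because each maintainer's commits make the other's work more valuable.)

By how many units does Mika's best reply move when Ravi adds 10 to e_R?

Expanding Mika's payoff: 293e_M + e_Re_M − e_M².
∂π/∂e_M = 293 + e_R − 2e_M = 0, so e_M = 146.5 + 0.5e_R.
The reaction-function slope is 0.5, so a 10-unit rise in e_R moves e_M by 0.5 × 10 = 5. Mika's best response rises — the actions are strategic complements.

5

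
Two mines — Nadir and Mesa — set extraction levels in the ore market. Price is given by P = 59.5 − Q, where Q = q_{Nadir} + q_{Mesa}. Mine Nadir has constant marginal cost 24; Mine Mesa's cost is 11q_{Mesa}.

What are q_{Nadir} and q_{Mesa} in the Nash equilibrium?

Mine Nadir's profit: π = q_{Nadir}(59.5 − (q_{Nadir} + q_{Mesa})) − 24q_{Nadir}.
∂π/∂q_{Nadir} = 35.5 − 2q_{Nadir} − q_{Mesa} = 0, so q_{Nadir} = 17.75 − 0.5q_{Mesa}.
By the same steps for Mesa: q_{Mesa} = 24.25 − 0.5q_{Nadir}.
Solving the two reaction functions simultaneously: (1 − (−0.5)(−0.5))q_{Nadir} = 17.75 − 0.5·24.25, so 0.75q_{Nadir} = 5.625 and q_{Nadir} = 7.5.
Then q_{Mesa} = 24.25 − 0.5·7.5 = 20.5.

7.5, 20.5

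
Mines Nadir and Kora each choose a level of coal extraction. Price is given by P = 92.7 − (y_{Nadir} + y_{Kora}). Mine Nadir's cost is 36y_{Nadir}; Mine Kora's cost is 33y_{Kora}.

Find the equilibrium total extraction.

Mine Nadir's profit: π = y_{Nadir}(92.7 − (y_{Nadir} + y_{Kora})) − 36y_{Nadir}.
∂π/∂y_{Nadir} = 56.7 − 2y_{Nadir} − y_{Kora} = 0, so y_{Nadir} = 28.35 − 0.5y_{Kora}.
By the same steps for Kora: y_{Kora} = 29.85 − 0.5y_{Nadir}.
Substituting the second reaction function into the first: y_{Nadir} = 28.35 − 0.5(29.85 − 0.5y_{Nadir}), which gives 0.75y_{Nadir} = 13.425 ⇒ y_{Nadir} = 17.9.
Then y_{Kora} = 29.85 − 0.5·17.9 = 20.9.
Total extraction: 17.9 + 20.9 = 38.8.

38.8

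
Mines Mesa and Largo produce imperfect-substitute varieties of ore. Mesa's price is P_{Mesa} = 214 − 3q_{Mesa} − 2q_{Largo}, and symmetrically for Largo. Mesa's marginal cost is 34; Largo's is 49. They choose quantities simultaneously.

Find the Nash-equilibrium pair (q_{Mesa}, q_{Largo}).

Mine Mesa's profit: π = q_{Mesa}(214 − 3q_{Mesa} − 2q_{Largo}) − 34q_{Mesa}.
∂π/∂q_{Mesa} = 180 − 6q_{Mesa} − 2q_{Largo} = 0 ⇒ q_{Mesa} = 30 − (1/3)q_{Largo}.
Similarly q_{Largo} = 27.5 − (1/3)q_{Mesa}.
Plugging q_{Largo} into Mesa's best response: q_{Mesa} = 30 − (1/3)(27.5 − (1/3)q_{Mesa}) ⇒ (8/9)q_{Mesa} = 125/6, so q_{Mesa} = 23.4375.
Then q_{Largo} = 27.5 − (1/3)·23.4375 = 19.6875.

23.4375, 19.6875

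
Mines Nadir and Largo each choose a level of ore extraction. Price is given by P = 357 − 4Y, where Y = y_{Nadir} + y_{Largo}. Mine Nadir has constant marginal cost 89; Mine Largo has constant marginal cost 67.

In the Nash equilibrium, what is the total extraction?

46.5

Mine Nadir's profit: π = y_{Nadir}(357 − 4(y_{Nadir} + y_{Largo})) − 89y_{Nadir}.
∂π/∂y_{Nadir} = 268 − 8y_{Nadir} − 4y_{Largo} = 0, so y_{Nadir} = 33.5 − 0.5y_{Largo}.
By the same steps for Largo: y_{Largo} = 36.25 − 0.5y_{Nadir}.
Solving the two reaction functions simultaneously: (1 − (−0.5)(−0.5))y_{Nadir} = 33.5 − 0.5·36.25, so 0.75y_{Nadir} = 15.375 and y_{Nadir} = 20.5.
Then y_{Largo} = 36.25 − 0.5·20.5 = 26.
Total extraction: 20.5 + 26 = 46.5.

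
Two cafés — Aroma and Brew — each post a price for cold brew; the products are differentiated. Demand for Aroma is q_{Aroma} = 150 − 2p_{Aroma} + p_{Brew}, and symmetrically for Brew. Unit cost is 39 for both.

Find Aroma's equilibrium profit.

2738

Aroma's profit: π = (p_{Aroma} − 39)(150 − 2p_{Aroma} + p_{Brew}).
∂π/∂p_{Aroma} = 228 − 4p_{Aroma} + p_{Brew} = 0 ⇒ p_{Aroma} = 57 + 0.25p_{Brew}.
Setting p_{Aroma} = p_{Brew} in the reaction function: p_{Aroma} = 57 + 0.25p_{Aroma}, so p_{Aroma} = 57 / 0.75 = 76.
q_{Aroma} = 150 − 2·76 + 76 = 74.
Profit = (76 − 39)·74 = 2738.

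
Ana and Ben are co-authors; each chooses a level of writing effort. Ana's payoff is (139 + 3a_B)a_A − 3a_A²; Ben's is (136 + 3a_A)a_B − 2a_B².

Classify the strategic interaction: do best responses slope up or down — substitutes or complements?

Expanding Ana's payoff: 139a_A + 3a_Ba_A − 3a_A².
∂π/∂a_A = 139 + 3a_B − 6a_A = 0, so a_A = 139/6 + 0.5a_B.
The best-response slope da_A/da_B = 0.5 > 0: the reaction function is upward-sloping, so the choices are strategic complements.

strategic complements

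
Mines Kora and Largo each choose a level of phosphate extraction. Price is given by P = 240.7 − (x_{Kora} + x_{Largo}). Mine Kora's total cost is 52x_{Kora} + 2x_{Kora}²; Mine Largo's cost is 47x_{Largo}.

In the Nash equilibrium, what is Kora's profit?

Mine Kora's profit: π = x_{Kora}(240.7 − (x_{Kora} + x_{Largo})) − 52x_{Kora} − 2x_{Kora}².
∂π/∂x_{Kora} = 188.7 − 6x_{Kora} − x_{Largo} = 0, so x_{Kora} = 31.45 − (1/6)x_{Largo}.
For Largo: ∂π/∂x_{Largo} = 193.7 − 2x_{Largo} − x_{Kora} = 0 ⇒ x_{Largo} = 96.85 − 0.5x_{Kora}.
Plugging x_{Largo} into Kora's best response: x_{Kora} = 31.45 − (1/6)(96.85 − 0.5x_{Kora}) ⇒ (11/12)x_{Kora} = 1837/120, so x_{Kora} = 16.7.
Then x_{Largo} = 96.85 − 0.5·16.7 = 88.5.
Price P = 240.7 − 105.2 = 135.5.
Kora's profit: (135.5 − 52)·16.7 − 2(16.7)² = 836.67.

836.67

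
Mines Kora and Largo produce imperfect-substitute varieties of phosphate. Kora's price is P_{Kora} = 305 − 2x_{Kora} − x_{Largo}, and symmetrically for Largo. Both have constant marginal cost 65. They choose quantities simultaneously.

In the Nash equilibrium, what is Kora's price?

Mine Kora's profit: π = x_{Kora}(305 − 2x_{Kora} − x_{Largo}) − 65x_{Kora}.
∂π/∂x_{Kora} = 240 − 4x_{Kora} − x_{Largo} = 0 ⇒ x_{Kora} = 60 − 0.25x_{Largo}.
By symmetry x_{Largo} = x_{Kora}; substituting into the reaction function, 1.25x_{Kora} = 60 and x_{Kora} = 48.
P_{Kora} = 305 − 2·48 − 48 = 161.

161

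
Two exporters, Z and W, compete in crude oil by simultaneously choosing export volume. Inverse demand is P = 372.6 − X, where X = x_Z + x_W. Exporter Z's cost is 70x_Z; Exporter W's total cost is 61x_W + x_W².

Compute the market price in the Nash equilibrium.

Exporter Z's profit: π = x_Z(372.6 − (x_Z + x_W)) − 70x_Z.
∂π/∂x_Z = 302.6 − 2x_Z − x_W = 0, so x_Z = 151.3 − 0.5x_W.
For W: ∂π/∂x_W = 311.6 − 4x_W − x_Z = 0 ⇒ x_W = 77.9 − 0.25x_Z.
Solving the two reaction functions simultaneously: (1 − (−0.5)(−0.25))x_Z = 151.3 − 0.5·77.9, so 0.875x_Z = 112.35 and x_Z = 128.4.
Then x_W = 77.9 − 0.25·128.4 = 45.8.
Equilibrium price: P = 372.6 − 174.2 = 198.4.

198.4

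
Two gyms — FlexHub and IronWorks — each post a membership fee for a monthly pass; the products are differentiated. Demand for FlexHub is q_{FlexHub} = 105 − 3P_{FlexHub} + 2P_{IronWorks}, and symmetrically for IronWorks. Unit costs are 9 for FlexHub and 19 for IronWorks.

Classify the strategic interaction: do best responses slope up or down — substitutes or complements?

FlexHub's profit: π = (P_{FlexHub} − 9)(105 − 3P_{FlexHub} + 2P_{IronWorks}).
∂π/∂P_{FlexHub} = 132 − 6P_{FlexHub} + 2P_{IronWorks} = 0 ⇒ P_{FlexHub} = 22 + (1/3)P_{IronWorks}.
The best-response slope dP_{FlexHub}/dP_{IronWorks} = 1/3 > 0: the reaction function is upward-sloping, so the choices are strategic complements.

strategic complements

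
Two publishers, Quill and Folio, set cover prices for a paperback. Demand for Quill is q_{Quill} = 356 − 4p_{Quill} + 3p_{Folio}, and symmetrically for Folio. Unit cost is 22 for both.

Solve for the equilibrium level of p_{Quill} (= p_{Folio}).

Quill's profit: π = (p_{Quill} − 22)(356 − 4p_{Quill} + 3p_{Folio}).
∂π/∂p_{Quill} = 444 − 8p_{Quill} + 3p_{Folio} = 0 ⇒ p_{Quill} = 55.5 + 0.375p_{Folio}.
The game is symmetric, so in equilibrium p_{Folio} = p_{Quill}: the reaction function gives 0.625p_{Quill} = 55.5, hence p_{Quill} = 88.8.

88.8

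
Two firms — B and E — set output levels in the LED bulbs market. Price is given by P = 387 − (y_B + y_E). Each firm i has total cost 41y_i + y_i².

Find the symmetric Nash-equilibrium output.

69.2

Firm B's profit: π = y_B(387 − (y_B + y_E)) − 41y_B − y_B².
∂π/∂y_B = 346 − 4y_B − y_E = 0, so y_B = 86.5 − 0.25y_E.
Setting y_B = y_E in the reaction function: y_B = 86.5 − 0.25y_B, so y_B = 86.5 / 1.25 = 69.2.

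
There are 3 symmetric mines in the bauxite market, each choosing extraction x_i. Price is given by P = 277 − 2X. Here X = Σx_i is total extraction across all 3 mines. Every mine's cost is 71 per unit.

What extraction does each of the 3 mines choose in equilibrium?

A representative mine's profit is π_i = x_i(277 − 2X) − 71x_i, with X = x_i + Σ_{j≠i} x_j.
First-order condition: 206 − 4x_i − 2Σ_{j≠i} x_j = 0.
Imposing symmetry (x_j = x for all j) turns Σ_{j≠i} x_j into 2x, so 206 = 8x and x = 25.75.

25.75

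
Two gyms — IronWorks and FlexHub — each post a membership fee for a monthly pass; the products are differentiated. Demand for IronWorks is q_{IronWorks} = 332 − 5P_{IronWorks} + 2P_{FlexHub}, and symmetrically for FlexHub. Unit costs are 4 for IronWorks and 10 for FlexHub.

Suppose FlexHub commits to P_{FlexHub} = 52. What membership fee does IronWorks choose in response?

45.6

IronWorks's profit: π = (P_{IronWorks} − 4)(332 − 5P_{IronWorks} + 2P_{FlexHub}).
∂π/∂P_{IronWorks} = 352 − 10P_{IronWorks} + 2P_{FlexHub} = 0 ⇒ P_{IronWorks} = 35.2 + 0.2P_{FlexHub}.
At P_{FlexHub} = 52: P_{IronWorks} = 35.2 + 0.2·52 = 45.6.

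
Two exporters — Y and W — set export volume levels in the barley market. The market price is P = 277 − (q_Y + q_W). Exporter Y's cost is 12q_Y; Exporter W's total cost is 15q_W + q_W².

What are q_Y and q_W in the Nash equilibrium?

114, 37

Exporter Y's profit: π = q_Y(277 − (q_Y + q_W)) − 12q_Y.
∂π/∂q_Y = 265 − 2q_Y − q_W = 0, so q_Y = 132.5 − 0.5q_W.
For W: ∂π/∂q_W = 262 − 4q_W − q_Y = 0 ⇒ q_W = 65.5 − 0.25q_Y.
Substituting the second reaction function into the first: q_Y = 132.5 − 0.5(65.5 − 0.25q_Y), which gives 0.875q_Y = 99.75 ⇒ q_Y = 114.
Then q_W = 65.5 − 0.25·114 = 37.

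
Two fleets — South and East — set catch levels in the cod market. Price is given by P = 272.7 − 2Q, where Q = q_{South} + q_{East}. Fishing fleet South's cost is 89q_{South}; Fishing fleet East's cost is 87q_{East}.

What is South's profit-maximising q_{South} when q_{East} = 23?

34.425

Fishing fleet South's profit: π = q_{South}(272.7 − 2(q_{South} + q_{East})) − 89q_{South}.
∂π/∂q_{South} = 183.7 − 4q_{South} − 2q_{East} = 0, so q_{South} = 45.925 − 0.5q_{East}.
At q_{East} = 23: q_{South} = 45.925 − 0.5·23 = 34.425.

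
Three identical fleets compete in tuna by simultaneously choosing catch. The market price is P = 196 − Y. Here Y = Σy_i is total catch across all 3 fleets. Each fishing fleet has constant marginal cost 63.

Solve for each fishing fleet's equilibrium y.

A representative fishing fleet's profit is π_i = y_i(196 − Y) − 63y_i, with Y = y_i + Σ_{j≠i} y_j.
First-order condition: 133 − 2y_i − Σ_{j≠i} y_j = 0.
In a symmetric equilibrium every fishing fleet chooses the same y, so Σ_{j≠i} y_j = 2y. The condition becomes 133 − 4y = 0, giving y = 133/4 = 33.25.

33.25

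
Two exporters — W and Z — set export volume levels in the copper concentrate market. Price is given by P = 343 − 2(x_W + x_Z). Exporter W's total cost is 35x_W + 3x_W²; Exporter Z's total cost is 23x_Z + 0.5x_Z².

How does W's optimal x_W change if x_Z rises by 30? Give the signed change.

-6

Exporter W's profit: π = x_W(343 − 2(x_W + x_Z)) − 35x_W − 3x_W².
∂π/∂x_W = 308 − 10x_W − 2x_Z = 0, so x_W = 30.8 − 0.2x_Z.
The reaction-function slope is −0.2, so a 30-unit rise in x_Z moves x_W by −0.2 × 30 = −6. W's best response falls — the actions are strategic substitutes.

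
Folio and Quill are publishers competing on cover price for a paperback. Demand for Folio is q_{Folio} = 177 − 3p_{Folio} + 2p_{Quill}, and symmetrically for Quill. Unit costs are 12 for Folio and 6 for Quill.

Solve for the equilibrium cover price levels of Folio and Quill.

Folio's profit: π = (p_{Folio} − 12)(177 − 3p_{Folio} + 2p_{Quill}).
∂π/∂p_{Folio} = 213 − 6p_{Folio} + 2p_{Quill} = 0 ⇒ p_{Folio} = 35.5 + (1/3)p_{Quill}.
Similarly p_{Quill} = 32.5 + (1/3)p_{Folio}.
Plugging p_{Quill} into Folio's best response: p_{Folio} = 35.5 + (1/3)(32.5 + (1/3)p_{Folio}) ⇒ (8/9)p_{Folio} = 139/3, so p_{Folio} = 52.125.
Then p_{Quill} = 32.5 + (1/3)·52.125 = 49.875.

52.125, 49.875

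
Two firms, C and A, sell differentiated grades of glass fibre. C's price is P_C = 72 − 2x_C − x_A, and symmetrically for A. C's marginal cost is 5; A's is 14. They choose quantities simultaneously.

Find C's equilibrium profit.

Firm C's profit: π = x_C(72 − 2x_C − x_A) − 5x_C.
∂π/∂x_C = 67 − 4x_C − x_A = 0 ⇒ x_C = 16.75 − 0.25x_A.
Similarly x_A = 14.5 − 0.25x_C.
Solving the two reaction functions simultaneously: (1 − (−0.25)(−0.25))x_C = 16.75 − 0.25·14.5, so 0.9375x_C = 13.125 and x_C = 14.
Then x_A = 14.5 − 0.25·14 = 11.
P_C = 72 − 2·14 − 11 = 33.
Profit = (33 − 5)·14 = 392.

392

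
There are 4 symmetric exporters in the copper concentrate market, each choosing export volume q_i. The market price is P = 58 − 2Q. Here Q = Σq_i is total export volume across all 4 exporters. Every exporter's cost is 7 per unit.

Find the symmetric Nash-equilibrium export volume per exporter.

A representative exporter's profit is π_i = q_i(58 − 2Q) − 7q_i, with Q = q_i + Σ_{j≠i} q_j.
First-order condition: 51 − 4q_i − 2Σ_{j≠i} q_j = 0.
In a symmetric equilibrium every exporter chooses the same q, so Σ_{j≠i} q_j = 3q. The condition becomes 51 − 10q = 0, giving q = 51/10 = 5.1.

5.1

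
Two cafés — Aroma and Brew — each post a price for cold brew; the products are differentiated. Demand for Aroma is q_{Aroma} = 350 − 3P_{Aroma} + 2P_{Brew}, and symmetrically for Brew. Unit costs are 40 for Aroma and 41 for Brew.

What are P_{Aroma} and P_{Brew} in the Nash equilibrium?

117.6875, 118.0625

Aroma's profit: π = (P_{Aroma} − 40)(350 − 3P_{Aroma} + 2P_{Brew}).
∂π/∂P_{Aroma} = 470 − 6P_{Aroma} + 2P_{Brew} = 0 ⇒ P_{Aroma} = 235/3 + (1/3)P_{Brew}.
Similarly P_{Brew} = 473/6 + (1/3)P_{Aroma}.
Plugging P_{Brew} into Aroma's best response: P_{Aroma} = 235/3 + (1/3)(473/6 + (1/3)P_{Aroma}) ⇒ (8/9)P_{Aroma} = 1883/18, so P_{Aroma} = 117.6875.
Then P_{Brew} = 473/6 + (1/3)·117.6875 = 118.0625.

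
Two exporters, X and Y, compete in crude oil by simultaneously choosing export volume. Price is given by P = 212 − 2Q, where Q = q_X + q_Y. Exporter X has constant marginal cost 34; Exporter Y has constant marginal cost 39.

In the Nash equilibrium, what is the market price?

Exporter X's profit: π = q_X(212 − 2(q_X + q_Y)) − 34q_X.
∂π/∂q_X = 178 − 4q_X − 2q_Y = 0, so q_X = 44.5 − 0.5q_Y.
By the same steps for Y: q_Y = 43.25 − 0.5q_X.
Substituting the second reaction function into the first: q_X = 44.5 − 0.5(43.25 − 0.5q_X), which gives 0.75q_X = 22.875 ⇒ q_X = 30.5.
Then q_Y = 43.25 − 0.5·30.5 = 28.
Equilibrium price: P = 212 − 2·58.5 = 95.

95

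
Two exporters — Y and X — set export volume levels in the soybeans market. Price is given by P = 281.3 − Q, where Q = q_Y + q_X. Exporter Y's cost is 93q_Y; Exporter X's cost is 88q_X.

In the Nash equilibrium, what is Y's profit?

Exporter Y's profit: π = q_Y(281.3 − (q_Y + q_X)) − 93q_Y.
∂π/∂q_Y = 188.3 − 2q_Y − q_X = 0, so q_Y = 94.15 − 0.5q_X.
By the same steps for X: q_X = 96.65 − 0.5q_Y.
Plugging q_X into Y's best response: q_Y = 94.15 − 0.5(96.65 − 0.5q_Y) ⇒ 0.75q_Y = 45.825, so q_Y = 61.1.
Then q_X = 96.65 − 0.5·61.1 = 66.1.
Price P = 281.3 − 127.2 = 154.1.
Y's profit: (154.1 − 93)·61.1 = 3733.21.

3733.21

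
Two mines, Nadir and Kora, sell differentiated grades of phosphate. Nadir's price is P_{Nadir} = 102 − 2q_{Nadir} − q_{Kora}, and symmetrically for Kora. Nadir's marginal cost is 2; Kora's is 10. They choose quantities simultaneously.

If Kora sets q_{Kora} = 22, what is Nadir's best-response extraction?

Mine Nadir's profit: π = q_{Nadir}(102 − 2q_{Nadir} − q_{Kora}) − 2q_{Nadir}.
∂π/∂q_{Nadir} = 100 − 4q_{Nadir} − q_{Kora} = 0 ⇒ q_{Nadir} = 25 − 0.25q_{Kora}.
At q_{Kora} = 22: q_{Nadir} = 25 − 0.25·22 = 19.5.

19.5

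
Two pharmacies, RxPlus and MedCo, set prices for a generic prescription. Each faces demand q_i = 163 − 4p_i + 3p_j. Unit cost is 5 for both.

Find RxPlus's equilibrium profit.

3994.24

RxPlus's profit: π = (p_{RxPlus} − 5)(163 − 4p_{RxPlus} + 3p_{MedCo}).
∂π/∂p_{RxPlus} = 183 − 8p_{RxPlus} + 3p_{MedCo} = 0 ⇒ p_{RxPlus} = 22.875 + 0.375p_{MedCo}.
The game is symmetric, so in equilibrium p_{MedCo} = p_{RxPlus}: the reaction function gives 0.625p_{RxPlus} = 22.875, hence p_{RxPlus} = 36.6.
q_{RxPlus} = 163 − 4·36.6 + 3·36.6 = 126.4.
Profit = (36.6 − 5)·126.4 = 3994.24.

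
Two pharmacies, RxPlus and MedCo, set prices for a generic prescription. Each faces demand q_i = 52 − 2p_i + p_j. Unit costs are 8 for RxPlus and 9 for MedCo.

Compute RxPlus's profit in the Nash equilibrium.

438.08

RxPlus's profit: π = (p_{RxPlus} − 8)(52 − 2p_{RxPlus} + p_{MedCo}).
∂π/∂p_{RxPlus} = 68 − 4p_{RxPlus} + p_{MedCo} = 0 ⇒ p_{RxPlus} = 17 + 0.25p_{MedCo}.
Similarly p_{MedCo} = 17.5 + 0.25p_{RxPlus}.
Solving the two reaction functions simultaneously: (1 − (0.25)(0.25))p_{RxPlus} = 17 + 0.25·17.5, so 0.9375p_{RxPlus} = 21.375 and p_{RxPlus} = 22.8.
Then p_{MedCo} = 17.5 + 0.25·22.8 = 23.2.
q_{RxPlus} = 52 − 2·22.8 + 23.2 = 29.6.
Profit = (22.8 − 8)·29.6 = 438.08.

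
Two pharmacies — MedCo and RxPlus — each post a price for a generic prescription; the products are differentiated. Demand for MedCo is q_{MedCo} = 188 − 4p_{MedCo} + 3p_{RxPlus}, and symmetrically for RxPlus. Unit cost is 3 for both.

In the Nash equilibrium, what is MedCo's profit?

MedCo's profit: π = (p_{MedCo} − 3)(188 − 4p_{MedCo} + 3p_{RxPlus}).
∂π/∂p_{MedCo} = 200 − 8p_{MedCo} + 3p_{RxPlus} = 0 ⇒ p_{MedCo} = 25 + 0.375p_{RxPlus}.
The game is symmetric, so in equilibrium p_{RxPlus} = p_{MedCo}: the reaction function gives 0.625p_{MedCo} = 25, hence p_{MedCo} = 40.
q_{MedCo} = 188 − 4·40 + 3·40 = 148.
Profit = (40 − 3)·148 = 5476.

5476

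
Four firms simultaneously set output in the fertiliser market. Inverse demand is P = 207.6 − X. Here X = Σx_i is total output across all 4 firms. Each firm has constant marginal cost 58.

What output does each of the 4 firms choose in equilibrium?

A representative firm's profit is π_i = x_i(207.6 − X) − 58x_i, with X = x_i + Σ_{j≠i} x_j.
First-order condition: 149.6 − 2x_i − Σ_{j≠i} x_j = 0.
Imposing symmetry (x_j = x for all j) turns Σ_{j≠i} x_j into 3x, so 149.6 = 5x and x = 29.92.

29.92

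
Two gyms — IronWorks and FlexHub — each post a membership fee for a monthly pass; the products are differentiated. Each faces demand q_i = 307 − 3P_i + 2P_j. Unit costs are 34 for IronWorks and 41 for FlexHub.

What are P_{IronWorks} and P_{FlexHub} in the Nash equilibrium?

103.5625, 106.1875

IronWorks's profit: π = (P_{IronWorks} − 34)(307 − 3P_{IronWorks} + 2P_{FlexHub}).
∂π/∂P_{IronWorks} = 409 − 6P_{IronWorks} + 2P_{FlexHub} = 0 ⇒ P_{IronWorks} = 409/6 + (1/3)P_{FlexHub}.
Similarly P_{FlexHub} = 215/3 + (1/3)P_{IronWorks}.
Solving the two reaction functions simultaneously: (1 − (1/3)(1/3))P_{IronWorks} = 409/6 + (1/3)·(215/3), so (8/9)P_{IronWorks} = 1657/18 and P_{IronWorks} = 103.5625.
Then P_{FlexHub} = 215/3 + (1/3)·103.5625 = 106.1875.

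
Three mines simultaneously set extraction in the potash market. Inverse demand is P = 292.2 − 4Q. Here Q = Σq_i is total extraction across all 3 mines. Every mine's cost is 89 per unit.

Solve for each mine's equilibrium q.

A representative mine's profit is π_i = q_i(292.2 − 4Q) − 89q_i, with Q = q_i + Σ_{j≠i} q_j.
First-order condition: 203.2 − 8q_i − 4Σ_{j≠i} q_j = 0.
Imposing symmetry (q_j = q for all j) turns Σ_{j≠i} q_j into 2q, so 203.2 = 16q and q = 12.7.

12.7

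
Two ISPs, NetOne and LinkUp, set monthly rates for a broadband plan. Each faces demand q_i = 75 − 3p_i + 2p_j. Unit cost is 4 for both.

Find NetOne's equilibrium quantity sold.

NetOne's profit: π = (p_{NetOne} − 4)(75 − 3p_{NetOne} + 2p_{LinkUp}).
∂π/∂p_{NetOne} = 87 − 6p_{NetOne} + 2p_{LinkUp} = 0 ⇒ p_{NetOne} = 14.5 + (1/3)p_{LinkUp}.
The game is symmetric, so in equilibrium p_{LinkUp} = p_{NetOne}: the reaction function gives (2/3)p_{NetOne} = 14.5, hence p_{NetOne} = 21.75.
q_{NetOne} = 75 − 3·21.75 + 2·21.75 = 53.25.

53.25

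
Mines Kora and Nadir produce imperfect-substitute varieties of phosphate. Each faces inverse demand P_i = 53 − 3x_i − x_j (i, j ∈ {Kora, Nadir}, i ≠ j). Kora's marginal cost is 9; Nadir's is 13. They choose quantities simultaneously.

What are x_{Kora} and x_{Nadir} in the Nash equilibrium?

Mine Kora's profit: π = x_{Kora}(53 − 3x_{Kora} − x_{Nadir}) − 9x_{Kora}.
∂π/∂x_{Kora} = 44 − 6x_{Kora} − x_{Nadir} = 0 ⇒ x_{Kora} = 22/3 − (1/6)x_{Nadir}.
Similarly x_{Nadir} = 20/3 − (1/6)x_{Kora}.
Solving the two reaction functions simultaneously: (1 − (−1/6)(−1/6))x_{Kora} = 22/3 − (1/6)·(20/3), so (35/36)x_{Kora} = 56/9 and x_{Kora} = 6.4.
Then x_{Nadir} = 20/3 − (1/6)·6.4 = 5.6.

6.4, 5.6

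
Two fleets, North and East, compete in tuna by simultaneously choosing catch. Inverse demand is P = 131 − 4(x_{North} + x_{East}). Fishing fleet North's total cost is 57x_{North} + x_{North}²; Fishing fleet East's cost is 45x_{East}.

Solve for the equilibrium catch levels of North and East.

3.875, 8.8125

Fishing fleet North's profit: π = x_{North}(131 − 4(x_{North} + x_{East})) − 57x_{North} − x_{North}².
∂π/∂x_{North} = 74 − 10x_{North} − 4x_{East} = 0, so x_{North} = 7.4 − 0.4x_{East}.
For East: ∂π/∂x_{East} = 86 − 8x_{East} − 4x_{North} = 0 ⇒ x_{East} = 10.75 − 0.5x_{North}.
Plugging x_{East} into North's best response: x_{North} = 7.4 − 0.4(10.75 − 0.5x_{North}) ⇒ 0.8x_{North} = 3.1, so x_{North} = 3.875.
Then x_{East} = 10.75 − 0.5·3.875 = 8.8125.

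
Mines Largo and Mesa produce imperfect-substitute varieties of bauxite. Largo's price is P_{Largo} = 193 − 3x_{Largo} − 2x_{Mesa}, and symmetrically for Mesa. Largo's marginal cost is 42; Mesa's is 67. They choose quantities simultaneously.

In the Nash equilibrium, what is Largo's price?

103.3125

Mine Largo's profit: π = x_{Largo}(193 − 3x_{Largo} − 2x_{Mesa}) − 42x_{Largo}.
∂π/∂x_{Largo} = 151 − 6x_{Largo} − 2x_{Mesa} = 0 ⇒ x_{Largo} = 151/6 − (1/3)x_{Mesa}.
Similarly x_{Mesa} = 21 − (1/3)x_{Largo}.
Solving the two reaction functions simultaneously: (1 − (−1/3)(−1/3))x_{Largo} = 151/6 − (1/3)·21, so (8/9)x_{Largo} = 109/6 and x_{Largo} = 20.4375.
Then x_{Mesa} = 21 − (1/3)·20.4375 = 14.1875.
P_{Largo} = 193 − 3·20.4375 − 2·14.1875 = 103.3125.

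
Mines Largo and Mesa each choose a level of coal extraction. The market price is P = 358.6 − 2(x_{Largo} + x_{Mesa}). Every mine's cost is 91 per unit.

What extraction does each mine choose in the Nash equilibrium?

44.6

Mine Largo's profit: π = x_{Largo}(358.6 − 2(x_{Largo} + x_{Mesa})) − 91x_{Largo}.
∂π/∂x_{Largo} = 267.6 − 4x_{Largo} − 2x_{Mesa} = 0, so x_{Largo} = 66.9 − 0.5x_{Mesa}.
By symmetry x_{Mesa} = x_{Largo}; substituting into the reaction function, 1.5x_{Largo} = 66.9 and x_{Largo} = 44.6.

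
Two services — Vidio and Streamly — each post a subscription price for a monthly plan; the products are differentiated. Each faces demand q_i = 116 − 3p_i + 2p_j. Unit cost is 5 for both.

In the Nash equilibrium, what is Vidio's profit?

Vidio's profit: π = (p_{Vidio} − 5)(116 − 3p_{Vidio} + 2p_{Streamly}).
∂π/∂p_{Vidio} = 131 − 6p_{Vidio} + 2p_{Streamly} = 0 ⇒ p_{Vidio} = 131/6 + (1/3)p_{Streamly}.
The game is symmetric, so in equilibrium p_{Streamly} = p_{Vidio}: the reaction function gives (2/3)p_{Vidio} = 131/6, hence p_{Vidio} = 32.75.
q_{Vidio} = 116 − 3·32.75 + 2·32.75 = 83.25.
Profit = (32.75 − 5)·83.25 = 2310.1875.

2310.1875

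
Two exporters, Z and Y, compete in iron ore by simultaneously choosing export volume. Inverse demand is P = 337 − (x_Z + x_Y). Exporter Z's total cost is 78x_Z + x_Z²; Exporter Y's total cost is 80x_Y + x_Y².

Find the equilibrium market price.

233.8

Exporter Z's profit: π = x_Z(337 − (x_Z + x_Y)) − 78x_Z − x_Z².
∂π/∂x_Z = 259 − 4x_Z − x_Y = 0, so x_Z = 64.75 − 0.25x_Y.
By the same steps for Y: x_Y = 64.25 − 0.25x_Z.
Plugging x_Y into Z's best response: x_Z = 64.75 − 0.25(64.25 − 0.25x_Z) ⇒ 0.9375x_Z = 48.6875, so x_Z = 779/15.
Then x_Y = 64.25 − 0.25·(779/15) = 769/15.
Equilibrium price: P = 337 − 103.2 = 233.8.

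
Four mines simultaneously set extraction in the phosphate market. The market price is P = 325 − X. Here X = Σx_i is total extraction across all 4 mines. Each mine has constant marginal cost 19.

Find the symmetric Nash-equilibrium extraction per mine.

61.2

A representative mine's profit is π_i = x_i(325 − X) − 19x_i, with X = x_i + Σ_{j≠i} x_j.
First-order condition: 306 − 2x_i − Σ_{j≠i} x_j = 0.
With identical mines, set every x_j = x: then 306 − 2x − 3x = 0, i.e. x = 306/5 = 61.2.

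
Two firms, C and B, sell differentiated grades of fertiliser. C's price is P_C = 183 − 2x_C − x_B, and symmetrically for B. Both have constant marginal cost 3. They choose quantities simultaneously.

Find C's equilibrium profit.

2592

Firm C's profit: π = x_C(183 − 2x_C − x_B) − 3x_C.
∂π/∂x_C = 180 − 4x_C − x_B = 0 ⇒ x_C = 45 − 0.25x_B.
Setting x_C = x_B in the reaction function: x_C = 45 − 0.25x_C, so x_C = 45 / 1.25 = 36.
P_C = 183 − 2·36 − 36 = 75.
Profit = (75 − 3)·36 = 2592.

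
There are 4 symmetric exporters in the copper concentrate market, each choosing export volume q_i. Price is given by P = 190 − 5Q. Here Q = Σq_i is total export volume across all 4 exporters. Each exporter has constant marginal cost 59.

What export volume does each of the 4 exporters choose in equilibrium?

A representative exporter's profit is π_i = q_i(190 − 5Q) − 59q_i, with Q = q_i + Σ_{j≠i} q_j.
First-order condition: 131 − 10q_i − 5Σ_{j≠i} q_j = 0.
Imposing symmetry (q_j = q for all j) turns Σ_{j≠i} q_j into 3q, so 131 = 25q and q = 5.24.

5.24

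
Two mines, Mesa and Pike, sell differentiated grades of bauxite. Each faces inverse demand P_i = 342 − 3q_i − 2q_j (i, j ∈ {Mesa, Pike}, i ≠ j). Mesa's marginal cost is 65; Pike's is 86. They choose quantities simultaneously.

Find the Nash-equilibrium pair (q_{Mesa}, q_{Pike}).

35.9375, 30.6875

Mine Mesa's profit: π = q_{Mesa}(342 − 3q_{Mesa} − 2q_{Pike}) − 65q_{Mesa}.
∂π/∂q_{Mesa} = 277 − 6q_{Mesa} − 2q_{Pike} = 0 ⇒ q_{Mesa} = 277/6 − (1/3)q_{Pike}.
Similarly q_{Pike} = 128/3 − (1/3)q_{Mesa}.
Plugging q_{Pike} into Mesa's best response: q_{Mesa} = 277/6 − (1/3)(128/3 − (1/3)q_{Mesa}) ⇒ (8/9)q_{Mesa} = 575/18, so q_{Mesa} = 35.9375.
Then q_{Pike} = 128/3 − (1/3)·35.9375 = 30.6875.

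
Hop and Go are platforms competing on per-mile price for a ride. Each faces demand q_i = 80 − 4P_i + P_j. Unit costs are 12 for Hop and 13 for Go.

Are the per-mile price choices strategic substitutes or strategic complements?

Hop's profit: π = (P_{Hop} − 12)(80 − 4P_{Hop} + P_{Go}).
∂π/∂P_{Hop} = 128 − 8P_{Hop} + P_{Go} = 0 ⇒ P_{Hop} = 16 + 0.125P_{Go}.
The best-response slope dP_{Hop}/dP_{Go} = 0.125 > 0: the reaction function is upward-sloping, so the choices are strategic complements.

strategic complements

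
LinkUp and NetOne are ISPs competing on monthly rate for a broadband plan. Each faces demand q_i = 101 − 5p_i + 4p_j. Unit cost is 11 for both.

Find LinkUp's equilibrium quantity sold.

75

LinkUp's profit: π = (p_{LinkUp} − 11)(101 − 5p_{LinkUp} + 4p_{NetOne}).
∂π/∂p_{LinkUp} = 156 − 10p_{LinkUp} + 4p_{NetOne} = 0 ⇒ p_{LinkUp} = 15.6 + 0.4p_{NetOne}.
By symmetry p_{NetOne} = p_{LinkUp}; substituting into the reaction function, 0.6p_{LinkUp} = 15.6 and p_{LinkUp} = 26.
q_{LinkUp} = 101 − 5·26 + 4·26 = 75.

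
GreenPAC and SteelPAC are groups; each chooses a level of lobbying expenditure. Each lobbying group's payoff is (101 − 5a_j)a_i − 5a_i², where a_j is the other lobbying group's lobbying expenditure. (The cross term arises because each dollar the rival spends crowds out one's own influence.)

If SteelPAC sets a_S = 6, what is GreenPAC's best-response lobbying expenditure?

7.1

GreenPAC's payoff is (101 − 5a_S)a_G − 5a_G².
∂π/∂a_G = 101 − 5a_S − 10a_G = 0, so a_G = 10.1 − 0.5a_S.
At a_S = 6: a_G = 10.1 − 0.5·6 = 7.1.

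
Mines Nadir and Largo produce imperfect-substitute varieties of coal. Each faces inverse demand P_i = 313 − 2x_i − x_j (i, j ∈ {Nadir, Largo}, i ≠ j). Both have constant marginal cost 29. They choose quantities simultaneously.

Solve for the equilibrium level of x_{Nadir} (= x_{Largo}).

Mine Nadir's profit: π = x_{Nadir}(313 − 2x_{Nadir} − x_{Largo}) − 29x_{Nadir}.
∂π/∂x_{Nadir} = 284 − 4x_{Nadir} − x_{Largo} = 0 ⇒ x_{Nadir} = 71 − 0.25x_{Largo}.
Setting x_{Nadir} = x_{Largo} in the reaction function: x_{Nadir} = 71 − 0.25x_{Nadir}, so x_{Nadir} = 71 / 1.25 = 56.8.

56.8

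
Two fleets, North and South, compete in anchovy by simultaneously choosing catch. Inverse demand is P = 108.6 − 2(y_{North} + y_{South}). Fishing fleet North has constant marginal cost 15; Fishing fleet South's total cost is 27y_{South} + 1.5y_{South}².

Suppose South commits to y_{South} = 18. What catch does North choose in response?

Fishing fleet North's profit: π = y_{North}(108.6 − 2(y_{North} + y_{South})) − 15y_{North}.
∂π/∂y_{North} = 93.6 − 4y_{North} − 2y_{South} = 0, so y_{North} = 23.4 − 0.5y_{South}.
At y_{South} = 18: y_{North} = 23.4 − 0.5·18 = 14.4.

14.4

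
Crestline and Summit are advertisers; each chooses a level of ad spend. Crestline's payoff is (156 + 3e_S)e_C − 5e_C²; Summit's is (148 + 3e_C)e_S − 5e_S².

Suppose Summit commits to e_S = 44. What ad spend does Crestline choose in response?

28.8

Expanding Crestline's payoff: 156e_C + 3e_Se_C − 5e_C².
∂π/∂e_C = 156 + 3e_S − 10e_C = 0, so e_C = 15.6 + 0.3e_S.
At e_S = 44: e_C = 15.6 + 0.3·44 = 28.8.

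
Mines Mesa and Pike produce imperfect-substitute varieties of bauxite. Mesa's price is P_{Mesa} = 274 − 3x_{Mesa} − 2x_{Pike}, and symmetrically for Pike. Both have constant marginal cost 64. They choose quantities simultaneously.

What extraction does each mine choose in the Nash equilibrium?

Mine Mesa's profit: π = x_{Mesa}(274 − 3x_{Mesa} − 2x_{Pike}) − 64x_{Mesa}.
∂π/∂x_{Mesa} = 210 − 6x_{Mesa} − 2x_{Pike} = 0 ⇒ x_{Mesa} = 35 − (1/3)x_{Pike}.
Setting x_{Mesa} = x_{Pike} in the reaction function: x_{Mesa} = 35 − (1/3)x_{Mesa}, so x_{Mesa} = 35 / (4/3) = 26.25.

26.25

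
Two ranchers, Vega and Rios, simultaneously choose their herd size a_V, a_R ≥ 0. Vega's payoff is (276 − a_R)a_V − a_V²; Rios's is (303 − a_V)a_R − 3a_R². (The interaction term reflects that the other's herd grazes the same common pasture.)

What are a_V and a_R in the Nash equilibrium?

123, 30

Expanding Vega's payoff: 276a_V − a_Ra_V − a_V².
∂π/∂a_V = 276 − a_R − 2a_V = 0, so a_V = 138 − 0.5a_R.
Likewise for Rios: a_R = 50.5 − (1/6)a_V.
Substituting the second reaction function into the first: a_V = 138 − 0.5(50.5 − (1/6)a_V), which gives (11/12)a_V = 112.75 ⇒ a_V = 123.
Then a_R = 50.5 − (1/6)·123 = 30.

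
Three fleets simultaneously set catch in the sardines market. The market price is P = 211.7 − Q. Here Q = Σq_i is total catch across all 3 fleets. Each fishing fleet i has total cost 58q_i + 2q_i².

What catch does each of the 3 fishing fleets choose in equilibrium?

A representative fishing fleet's profit is π_i = q_i(211.7 − Q) − 58q_i − 2q_i², with Q = q_i + Σ_{j≠i} q_j.
First-order condition: 153.7 − 6q_i − Σ_{j≠i} q_j = 0.
In a symmetric equilibrium every fishing fleet chooses the same q, so Σ_{j≠i} q_j = 2q. The condition becomes 153.7 − 8q = 0, giving q = 153.7/8 = 19.2125.

19.2125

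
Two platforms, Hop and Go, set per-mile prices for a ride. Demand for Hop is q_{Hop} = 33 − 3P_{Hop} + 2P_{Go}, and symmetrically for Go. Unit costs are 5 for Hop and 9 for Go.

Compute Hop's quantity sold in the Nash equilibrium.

23.25

Hop's profit: π = (P_{Hop} − 5)(33 − 3P_{Hop} + 2P_{Go}).
∂π/∂P_{Hop} = 48 − 6P_{Hop} + 2P_{Go} = 0 ⇒ P_{Hop} = 8 + (1/3)P_{Go}.
Similarly P_{Go} = 10 + (1/3)P_{Hop}.
Solving the two reaction functions simultaneously: (1 − (1/3)(1/3))P_{Hop} = 8 + (1/3)·10, so (8/9)P_{Hop} = 34/3 and P_{Hop} = 12.75.
Then P_{Go} = 10 + (1/3)·12.75 = 14.25.
q_{Hop} = 33 − 3·12.75 + 2·14.25 = 23.25.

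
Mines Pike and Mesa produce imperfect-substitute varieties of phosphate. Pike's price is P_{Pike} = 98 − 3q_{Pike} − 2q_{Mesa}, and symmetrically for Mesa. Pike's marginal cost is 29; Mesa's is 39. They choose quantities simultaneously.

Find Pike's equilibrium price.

56.75

Mine Pike's profit: π = q_{Pike}(98 − 3q_{Pike} − 2q_{Mesa}) − 29q_{Pike}.
∂π/∂q_{Pike} = 69 − 6q_{Pike} − 2q_{Mesa} = 0 ⇒ q_{Pike} = 11.5 − (1/3)q_{Mesa}.
Similarly q_{Mesa} = 59/6 − (1/3)q_{Pike}.
Solving the two reaction functions simultaneously: (1 − (−1/3)(−1/3))q_{Pike} = 11.5 − (1/3)·(59/6), so (8/9)q_{Pike} = 74/9 and q_{Pike} = 9.25.
Then q_{Mesa} = 59/6 − (1/3)·9.25 = 6.75.
P_{Pike} = 98 − 3·9.25 − 2·6.75 = 56.75.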